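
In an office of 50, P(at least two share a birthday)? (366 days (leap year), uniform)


P(all different) = Π(366-i)/366 for i=0..49
= 0.029927
P(match) = 1 - 0.029927 = 0.970073

P ≈ 0.9701 ≈ 97.01%


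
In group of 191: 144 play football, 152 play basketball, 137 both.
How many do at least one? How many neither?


|A∪B| = 144+152-137 = 159
Neither = 191-159 = 32

At least one: 159; Neither: 32


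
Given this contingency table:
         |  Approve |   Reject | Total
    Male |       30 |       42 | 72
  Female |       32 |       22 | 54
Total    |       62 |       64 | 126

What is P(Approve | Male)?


P(Approve | Male) = 30/(30+42) = 30/72 = 5/12

P(Approve|Male) = 5/12 ≈ 41.67%


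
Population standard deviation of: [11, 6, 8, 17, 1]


Mean = 43/5
  (11-43/5)²=144/25
  (6-43/5)²=169/25
  (8-43/5)²=9/25
  (17-43/5)²=1764/25
  (1-43/5)²=1444/25
Σ(x-μ)² = 706/5
σ² = (706/5)/5 = 706/25

σ = √(706/25) ≈ 5.3141


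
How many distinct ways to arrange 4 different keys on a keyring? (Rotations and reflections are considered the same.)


Free circular arrangements: rotations and reflections both identified.
(n-1)!/2 = 3!/2 = 6/2 = 3

3


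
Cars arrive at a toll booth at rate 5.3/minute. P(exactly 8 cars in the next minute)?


Poisson(λ=5.3): P(X=8) = e^(-λ)×λ^k/k!
= e^(-5.3) × 5.3^8 / 8!
≈ 0.004991593907 × 622596.904114 / 40320 ≈ 0.077077

P(X=8) ≈ 0.077077 ≈ 7.71%


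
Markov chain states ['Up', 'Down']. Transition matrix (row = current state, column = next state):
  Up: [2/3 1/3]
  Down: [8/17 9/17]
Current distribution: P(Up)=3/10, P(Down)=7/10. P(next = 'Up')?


P(next=Up) = Σᵢ P(now=i)×P(i→Up)
= 3/10×2/3 + 7/10×8/17
= 1/5 + 28/85 = 9/17

P = 9/17 ≈ 0.5294


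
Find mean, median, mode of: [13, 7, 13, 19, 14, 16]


Sorted: [7, 13, 13, 14, 16, 19]
Mean = 82/6 = 41/3
Median = 27/2
Freq: {13: 2, 7: 1, 19: 1, 14: 1, 16: 1}
Mode: [13]

Mean=41/3, Median=27/2, Mode=13


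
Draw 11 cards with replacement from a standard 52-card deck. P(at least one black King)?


P(not a black King) = 50/52 = 25/26
P(none in 11 draws) = (25/26)^11 = 2384185791015625/3670344486987776
P(≥1 black King) = 1 - 2384185791015625/3670344486987776 = 1286158695972151/3670344486987776

P = 1286158695972151/3670344486987776 ≈ 35.04%


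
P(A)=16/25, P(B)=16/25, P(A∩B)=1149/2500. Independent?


P(A)×P(B) = 256/625
P(A∩B) = 1149/2500
Not equal → NOT independent

No, not independent


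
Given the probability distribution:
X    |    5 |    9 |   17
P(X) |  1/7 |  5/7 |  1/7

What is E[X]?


E[X] = Σ x·P(X=x)
= (5)×(1/7) + (9)×(5/7) + (17)×(1/7)
= 67/7

E[X] = 67/7


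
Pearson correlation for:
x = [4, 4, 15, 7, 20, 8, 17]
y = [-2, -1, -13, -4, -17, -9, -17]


n=7, Σx=75, Σy=-63, Σxy=-936, Σx²=1059, Σy²=849
r = (7×(-936) - 75×(-63))/√((7×1059 - 75²)(7×849 - (-63)²))
= -1827/√(1788×1974) = -1827/√3529512 ≈ -1827/1878.6996 ≈ -0.9725

r ≈ -0.9725


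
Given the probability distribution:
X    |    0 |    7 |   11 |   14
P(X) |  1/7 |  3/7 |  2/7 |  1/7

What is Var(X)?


E[X] = 57/7
E[X²] = 585/7
Var(X) = E[X²] - (E[X])² = 585/7 - 3249/49 = 846/49

Var(X) = 846/49 ≈ 17.2653


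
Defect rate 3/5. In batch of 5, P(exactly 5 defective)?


Binomial: P(X=5) = C(5,5)×p^5×(1-p)^0
= 1 × 243/3125 × 1 = 243/3125

P(X=5) = 243/3125 ≈ 7.78%


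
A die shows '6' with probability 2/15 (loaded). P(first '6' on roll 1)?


Geometric: P(X=1) = (1-p)^(k-1)×p = (13/15)^0×2/15 = 2/15

P(X=1) = 2/15 ≈ 13.33%


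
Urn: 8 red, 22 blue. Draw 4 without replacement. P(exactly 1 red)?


Hypergeometric: C(8,1)×C(22,3)/C(30,4)
= 8×1540/27405 = 352/783

P(X=1) = 352/783 ≈ 44.96%


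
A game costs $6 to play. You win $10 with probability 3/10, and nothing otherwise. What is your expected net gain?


E[gain] = (10-6)×3/10 + (-6)×7/10
= 6/5 - 21/5 = -3

Expected net gain = $-3 ≈ $-3.00


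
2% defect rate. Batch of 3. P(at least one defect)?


P(all good) = (49/50)^3 = 117649/125000
P(≥1 defect) = 7351/125000

P = 7351/125000 ≈ 5.88%


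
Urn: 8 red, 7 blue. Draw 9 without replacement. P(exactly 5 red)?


Hypergeometric: C(8,5)×C(7,4)/C(15,9)
= 56×35/5005 = 56/143

P(X=5) = 56/143 ≈ 39.16%


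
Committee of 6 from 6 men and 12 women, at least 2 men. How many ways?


Count by #men:
  2M,4W: C(6,2)×C(12,4)=7425
  3M,3W: C(6,3)×C(12,3)=4400
  4M,2W: C(6,4)×C(12,2)=990
  5M,1W: C(6,5)×C(12,1)=72
  6M,0W: C(6,6)×C(12,0)=1
Total = 12888

12888


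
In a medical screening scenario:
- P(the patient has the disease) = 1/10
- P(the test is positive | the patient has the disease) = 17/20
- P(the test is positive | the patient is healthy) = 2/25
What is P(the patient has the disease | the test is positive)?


Using Bayes' theorem:
P(A|B) = P(B|A)·P(A) / P(B)

P(the test is positive) = 17/20 × 1/10 + 2/25 × 9/10
= 17/200 + 9/125 = 157/1000

P(the patient has the disease|the test is positive) = (17/200) / (157/1000) = 85/157

P(the patient has the disease|the test is positive) = 85/157 ≈ 54.14%


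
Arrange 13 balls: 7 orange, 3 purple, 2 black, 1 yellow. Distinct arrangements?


13!/(7!×3!×2!×1!) = 102960

102960


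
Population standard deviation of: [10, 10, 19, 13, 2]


Mean = 54/5
  (10-54/5)²=16/25
  (10-54/5)²=16/25
  (19-54/5)²=1681/25
  (13-54/5)²=121/25
  (2-54/5)²=1936/25
Σ(x-μ)² = 754/5
σ² = (754/5)/5 = 754/25

σ = √(754/25) ≈ 5.4918


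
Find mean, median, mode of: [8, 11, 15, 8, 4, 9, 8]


Sorted: [4, 8, 8, 8, 9, 11, 15]
Mean = 63/7 = 9
Median = 8
Freq: {8: 3, 11: 1, 15: 1, 4: 1, 9: 1}
Mode: [8]

Mean=9, Median=8, Mode=8


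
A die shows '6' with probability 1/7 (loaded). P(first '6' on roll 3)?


Geometric: P(X=3) = (1-p)^(k-1)×p = (6/7)^2×1/7 = 36/343

P(X=3) = 36/343 ≈ 10.50%


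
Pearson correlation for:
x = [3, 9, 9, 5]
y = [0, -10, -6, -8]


n=4, Σx=26, Σy=-24, Σxy=-184, Σx²=196, Σy²=200
r = (4×(-184) - 26×(-24))/√((4×196 - 26²)(4×200 - (-24)²))
= -112/√(108×224) = -112/√24192 ≈ -112/155.5378 ≈ -0.7201

r ≈ -0.7201


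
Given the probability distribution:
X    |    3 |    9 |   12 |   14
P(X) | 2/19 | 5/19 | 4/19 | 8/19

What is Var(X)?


E[X] = 211/19
E[X²] = 2567/19
Var(X) = E[X²] - (E[X])² = 2567/19 - 44521/361 = 4252/361

Var(X) = 4252/361 ≈ 11.7784


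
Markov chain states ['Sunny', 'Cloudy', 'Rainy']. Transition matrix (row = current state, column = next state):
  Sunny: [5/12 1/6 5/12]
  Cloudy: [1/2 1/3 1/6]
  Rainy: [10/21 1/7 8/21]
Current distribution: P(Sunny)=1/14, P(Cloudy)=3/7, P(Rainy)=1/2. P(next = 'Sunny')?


P(next=Sunny) = Σᵢ P(now=i)×P(i→Sunny)
= 1/14×5/12 + 3/7×1/2 + 1/2×10/21
= 5/168 + 3/14 + 5/21 = 27/56

P = 27/56 ≈ 0.4821


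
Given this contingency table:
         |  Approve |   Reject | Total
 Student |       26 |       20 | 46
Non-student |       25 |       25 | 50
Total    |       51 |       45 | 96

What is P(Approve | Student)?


P(Approve | Student) = 26/(26+20) = 26/46 = 13/23

P(Approve|Student) = 13/23 ≈ 56.52%


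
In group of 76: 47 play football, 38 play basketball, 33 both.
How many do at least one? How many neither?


|A∪B| = 47+38-33 = 52
Neither = 76-52 = 24

At least one: 52; Neither: 24


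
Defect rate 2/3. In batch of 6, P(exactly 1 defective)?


Binomial: P(X=1) = C(6,1)×p^1×(1-p)^5
= 6 × 2/3 × 1/243 = 4/243

P(X=1) = 4/243 ≈ 1.65%


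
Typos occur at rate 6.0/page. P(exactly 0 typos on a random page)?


Poisson(λ=6.0): P(X=0) = e^(-λ)×λ^k/k!
= e^(-6.0) × 6.0^0 / 0!
≈ 0.002478752177 × 1 / 1 ≈ 0.002479

P(X=0) ≈ 0.002479 ≈ 0.25%


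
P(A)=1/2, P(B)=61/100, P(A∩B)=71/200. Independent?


P(A)×P(B) = 61/200
P(A∩B) = 71/200
Not equal → NOT independent

No, not independent


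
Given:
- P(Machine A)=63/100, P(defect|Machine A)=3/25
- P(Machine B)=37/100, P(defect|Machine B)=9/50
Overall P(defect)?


P(B) = Σ P(B|Aᵢ)×P(Aᵢ)
  3/25×63/100 = 189/2500
  9/50×37/100 = 333/5000
Sum = 711/5000

P(defect) = 711/5000 ≈ 14.22%


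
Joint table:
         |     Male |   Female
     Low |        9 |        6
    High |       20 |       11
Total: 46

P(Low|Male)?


P(Low|Male) = 9/(9+20) = 9/29

P = 9/29 ≈ 31.03%


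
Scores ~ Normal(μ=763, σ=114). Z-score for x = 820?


z = (x - μ)/σ = (820 - 763)/114 = 0.5

z = 0.5


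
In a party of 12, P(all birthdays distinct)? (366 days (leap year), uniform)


P(all different) = Π(366-i)/366 for i=0..11
= (366/366)×(365/366)×...×(355/366)
= 0.833396

P ≈ 0.8334 ≈ 83.34%


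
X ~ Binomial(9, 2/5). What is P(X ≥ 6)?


P(X ≥ 6) = Σ P(X=i) for i=6..9
P(X=6) = 145152/1953125
P(X=7) = 41472/1953125
P(X=8) = 6912/1953125
P(X=9) = 512/1953125
Sum = 194048/1953125

P(X ≥ 6) = 194048/1953125 ≈ 9.94%


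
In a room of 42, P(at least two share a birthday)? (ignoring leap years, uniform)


P(all different) = Π(365-i)/365 for i=0..41
= 0.085970
P(match) = 1 - 0.085970 = 0.914030

P ≈ 0.9140 ≈ 91.40%


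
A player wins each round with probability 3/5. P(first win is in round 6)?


Geometric: P(X=6) = (1-p)^(k-1)×p = (2/5)^5×3/5 = 96/15625

P(X=6) = 96/15625 ≈ 0.61%


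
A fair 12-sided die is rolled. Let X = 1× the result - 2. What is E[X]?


E[die] = (1+12)/2 = 13/2
E[X] = 1×13/2 - 2 = 9/2

E[X] = 9/2


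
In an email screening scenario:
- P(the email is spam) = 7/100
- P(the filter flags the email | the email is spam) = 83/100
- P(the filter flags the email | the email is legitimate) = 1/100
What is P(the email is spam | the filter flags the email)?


Using Bayes' theorem:
P(A|B) = P(B|A)·P(A) / P(B)

P(the filter flags the email) = 83/100 × 7/100 + 1/100 × 93/100
= 581/10000 + 93/10000 = 337/5000

P(the email is spam|the filter flags the email) = (581/10000) / (337/5000) = 581/674

P(the email is spam|the filter flags the email) = 581/674 ≈ 86.20%


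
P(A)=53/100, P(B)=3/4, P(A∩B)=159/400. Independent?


P(A)×P(B) = 159/400
P(A∩B) = 159/400
Equal ✓ → Independent

Yes, independent


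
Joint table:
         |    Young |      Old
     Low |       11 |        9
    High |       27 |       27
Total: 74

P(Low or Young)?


P(Low∨Young) = P(Low) + P(Young) - P(Low∧Young)
= (20 + 38 - 11)/74 = 47/74

P = 47/74 ≈ 63.51%


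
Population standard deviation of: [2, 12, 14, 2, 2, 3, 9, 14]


Mean = 58/8 = 29/4
  (2-29/4)²=441/16
  (12-29/4)²=361/16
  (14-29/4)²=729/16
  (2-29/4)²=441/16
  (2-29/4)²=441/16
  (3-29/4)²=289/16
  (9-29/4)²=49/16
  (14-29/4)²=729/16
Σ(x-μ)² = 435/2
σ² = (435/2)/8 = 435/16

σ = √(435/16) ≈ 5.2142


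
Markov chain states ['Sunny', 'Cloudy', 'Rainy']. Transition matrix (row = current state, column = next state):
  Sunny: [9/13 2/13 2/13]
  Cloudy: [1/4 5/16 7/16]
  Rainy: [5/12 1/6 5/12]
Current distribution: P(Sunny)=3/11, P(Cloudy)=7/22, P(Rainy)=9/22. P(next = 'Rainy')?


P(next=Rainy) = Σᵢ P(now=i)×P(i→Rainy)
= 3/11×2/13 + 7/22×7/16 + 9/22×5/12
= 6/143 + 49/352 + 15/88 = 1609/4576

P = 1609/4576 ≈ 0.3516


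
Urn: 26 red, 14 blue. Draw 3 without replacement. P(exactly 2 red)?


Hypergeometric: C(26,2)×C(14,1)/C(40,3)
= 325×14/9880 = 35/76

P(X=2) = 35/76 ≈ 46.05%


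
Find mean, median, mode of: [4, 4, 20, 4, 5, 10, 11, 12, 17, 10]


Sorted: [4, 4, 4, 5, 10, 10, 11, 12, 17, 20]
Mean = 97/10
Median = 10
Freq: {4: 3, 20: 1, 5: 1, 10: 2, 11: 1, 12: 1, 17: 1}
Mode: [4]

Mean=97/10, Median=10, Mode=4


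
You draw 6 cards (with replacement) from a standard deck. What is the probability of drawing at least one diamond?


P(not a diamond) = 39/52 = 3/4
P(none in 6 draws) = (3/4)^6 = 729/4096
P(≥1 diamond) = 1 - 729/4096 = 3367/4096

P = 3367/4096 ≈ 82.20%


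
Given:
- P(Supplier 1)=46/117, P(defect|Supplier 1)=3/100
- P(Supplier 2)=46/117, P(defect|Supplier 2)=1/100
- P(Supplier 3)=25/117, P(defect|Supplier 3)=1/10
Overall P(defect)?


P(B) = Σ P(B|Aᵢ)×P(Aᵢ)
  3/100×46/117 = 23/1950
  1/100×46/117 = 23/5850
  1/10×25/117 = 5/234
Sum = 217/5850

P(defect) = 217/5850 ≈ 3.71%


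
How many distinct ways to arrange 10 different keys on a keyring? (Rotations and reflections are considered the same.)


Free circular arrangements: rotations and reflections both identified.
(n-1)!/2 = 9!/2 = 362880/2 = 181440

181440


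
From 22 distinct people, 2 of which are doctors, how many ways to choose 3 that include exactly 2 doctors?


Choose 2 of the 2 doctors and 1 of the other 20 people:
C(2,2)×C(20,1) = 1×20 = 20

20


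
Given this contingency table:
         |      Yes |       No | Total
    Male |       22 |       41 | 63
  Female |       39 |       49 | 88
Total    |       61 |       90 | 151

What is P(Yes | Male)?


P(Yes | Male) = 22/(22+41) = 22/63

P(Yes|Male) = 22/63 ≈ 34.92%


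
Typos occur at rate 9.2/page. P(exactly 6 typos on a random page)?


Poisson(λ=9.2): P(X=6) = e^(-λ)×λ^k/k!
= e^(-9.2) × 9.2^6 / 6!
≈ 0.0001010394018 × 606355.001344 / 720 ≈ 0.085091

P(X=6) ≈ 0.085091 ≈ 8.51%


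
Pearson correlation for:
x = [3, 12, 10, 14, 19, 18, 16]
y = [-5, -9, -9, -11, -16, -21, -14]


n=7, Σx=92, Σy=-85, Σxy=-1273, Σx²=1390, Σy²=1201
r = (7×(-1273) - 92×(-85))/√((7×1390 - 92²)(7×1201 - (-85)²))
= -1091/√(1266×1182) = -1091/√1496412 ≈ -1091/1223.2792 ≈ -0.8919

r ≈ -0.8919


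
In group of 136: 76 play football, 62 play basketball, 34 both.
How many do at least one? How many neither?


|A∪B| = 76+62-34 = 104
Neither = 136-104 = 32

At least one: 104; Neither: 32


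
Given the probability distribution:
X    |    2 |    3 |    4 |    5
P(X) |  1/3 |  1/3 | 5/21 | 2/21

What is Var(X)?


E[X] = 65/21
E[X²] = 221/21
Var(X) = E[X²] - (E[X])² = 221/21 - 4225/441 = 416/441

Var(X) = 416/441 ≈ 0.9433


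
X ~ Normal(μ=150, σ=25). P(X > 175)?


z = (175-150)/25 = 1.0
P(X > 175) = 1 - P(Z ≤ 1.0) = 1 - 0.8413 = 0.1587

P(X > 175) ≈ 0.1587


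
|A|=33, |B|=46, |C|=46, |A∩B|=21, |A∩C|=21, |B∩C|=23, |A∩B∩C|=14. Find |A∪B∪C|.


|A∪B∪C| = 33+46+46-21-21-23+14 = 74

|A∪B∪C| = 74


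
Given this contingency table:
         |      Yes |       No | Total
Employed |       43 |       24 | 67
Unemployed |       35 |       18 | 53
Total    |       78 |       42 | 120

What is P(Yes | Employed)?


P(Yes | Employed) = 43/(43+24) = 43/67

P(Yes|Employed) = 43/67 ≈ 64.18%


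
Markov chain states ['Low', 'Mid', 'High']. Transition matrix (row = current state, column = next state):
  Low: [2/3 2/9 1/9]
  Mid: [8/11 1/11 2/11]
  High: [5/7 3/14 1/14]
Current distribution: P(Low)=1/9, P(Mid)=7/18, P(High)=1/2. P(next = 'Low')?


P(next=Low) = Σᵢ P(now=i)×P(i→Low)
= 1/9×2/3 + 7/18×8/11 + 1/2×5/7
= 2/27 + 28/99 + 5/14 = 2969/4158

P = 2969/4158 ≈ 0.7140


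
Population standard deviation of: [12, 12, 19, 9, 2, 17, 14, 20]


Mean = 105/8
  (12-105/8)²=81/64
  (12-105/8)²=81/64
  (19-105/8)²=2209/64
  (9-105/8)²=1089/64
  (2-105/8)²=7921/64
  (17-105/8)²=961/64
  (14-105/8)²=49/64
  (20-105/8)²=3025/64
Σ(x-μ)² = 1927/8
σ² = (1927/8)/8 = 1927/64

σ = √(1927/64) ≈ 5.4872


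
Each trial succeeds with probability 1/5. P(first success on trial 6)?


Geometric: P(X=6) = (1-p)^(k-1)×p = (4/5)^5×1/5 = 1024/15625

P(X=6) = 1024/15625 ≈ 6.55%


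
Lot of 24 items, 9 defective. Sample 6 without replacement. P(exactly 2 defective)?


Hypergeometric: C(9,2)×C(15,4)/C(24,6)
= 36×1365/134596 = 1755/4807

P(X=2) = 1755/4807 ≈ 36.51%


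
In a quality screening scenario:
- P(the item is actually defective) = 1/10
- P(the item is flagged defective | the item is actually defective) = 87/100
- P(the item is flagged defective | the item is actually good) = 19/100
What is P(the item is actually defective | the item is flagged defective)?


Using Bayes' theorem:
P(A|B) = P(B|A)·P(A) / P(B)

P(the item is flagged defective) = 87/100 × 1/10 + 19/100 × 9/10
= 87/1000 + 171/1000 = 129/500

P(the item is actually defective|the item is flagged defective) = (87/1000) / (129/500) = 29/86

P(the item is actually defective|the item is flagged defective) = 29/86 ≈ 33.72%


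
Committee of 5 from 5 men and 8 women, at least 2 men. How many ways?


Count by #men:
  2M,3W: C(5,2)×C(8,3)=560
  3M,2W: C(5,3)×C(8,2)=280
  4M,1W: C(5,4)×C(8,1)=40
  5M,0W: C(5,5)×C(8,0)=1
Total = 881

881


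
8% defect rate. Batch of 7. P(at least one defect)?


P(all good) = (23/25)^7 = 3404825447/6103515625
P(≥1 defect) = 2698690178/6103515625

P = 2698690178/6103515625 ≈ 44.22%


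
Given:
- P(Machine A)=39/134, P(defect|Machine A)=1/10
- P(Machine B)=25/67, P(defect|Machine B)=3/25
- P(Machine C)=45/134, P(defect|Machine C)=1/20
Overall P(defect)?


P(B) = Σ P(B|Aᵢ)×P(Aᵢ)
  1/10×39/134 = 39/1340
  3/25×25/67 = 3/67
  1/20×45/134 = 9/536
Sum = 243/2680

P(defect) = 243/2680 ≈ 9.07%


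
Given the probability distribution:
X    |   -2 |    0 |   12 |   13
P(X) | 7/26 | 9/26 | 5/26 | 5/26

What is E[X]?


E[X] = Σ x·P(X=x)
= (-2)×(7/26) + (0)×(9/26) + (12)×(5/26) + (13)×(5/26)
= 111/26

E[X] = 111/26


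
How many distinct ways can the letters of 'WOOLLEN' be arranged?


Letters: 7, freq: {'W': 1, 'O': 2, 'L': 2, 'E': 1, 'N': 1}
7!/(1!×2!×2!×1!×1!) = 5040/4 = 1260

1260


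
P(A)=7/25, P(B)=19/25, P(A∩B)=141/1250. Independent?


P(A)×P(B) = 133/625
P(A∩B) = 141/1250
Not equal → NOT independent

No, not independent


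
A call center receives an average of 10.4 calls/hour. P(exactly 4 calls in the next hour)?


Poisson(λ=10.4): P(X=4) = e^(-λ)×λ^k/k!
= e^(-10.4) × 10.4^4 / 4!
≈ 3.043248301e-05 × 11698.5856 / 24 ≈ 0.014834

P(X=4) ≈ 0.014834 ≈ 1.48%


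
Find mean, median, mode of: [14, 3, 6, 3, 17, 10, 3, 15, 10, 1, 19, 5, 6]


Sorted: [1, 3, 3, 3, 5, 6, 6, 10, 10, 14, 15, 17, 19]
Mean = 112/13
Median = 6
Freq: {14: 1, 3: 3, 6: 2, 17: 1, 10: 2, 15: 1, 1: 1, 19: 1, 5: 1}
Mode: [3]

Mean=112/13, Median=6, Mode=3


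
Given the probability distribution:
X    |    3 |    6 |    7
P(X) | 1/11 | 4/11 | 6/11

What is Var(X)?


E[X] = 69/11
E[X²] = 447/11
Var(X) = E[X²] - (E[X])² = 447/11 - 4761/121 = 156/121

Var(X) = 156/121 ≈ 1.2893


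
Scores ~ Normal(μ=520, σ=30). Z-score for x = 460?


z = (x - μ)/σ = (460 - 520)/30 = -2.0

z = -2.0


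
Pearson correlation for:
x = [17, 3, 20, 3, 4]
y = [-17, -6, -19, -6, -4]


n=5, Σx=47, Σy=-52, Σxy=-721, Σx²=723, Σy²=738
r = (5×(-721) - 47×(-52))/√((5×723 - 47²)(5×738 - (-52)²))
= -1161/√(1406×986) = -1161/√1386316 ≈ -1161/1177.4192 ≈ -0.9861

r ≈ -0.9861


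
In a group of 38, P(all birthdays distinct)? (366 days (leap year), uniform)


P(all different) = Π(366-i)/366 for i=0..37
= (366/366)×(365/366)×...×(329/366)
= 0.136703

P ≈ 0.1367 ≈ 13.67%


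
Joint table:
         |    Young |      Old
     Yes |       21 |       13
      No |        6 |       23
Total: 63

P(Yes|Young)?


P(Yes|Young) = 21/(21+6) = 21/27 = 7/9

P = 7/9 ≈ 77.78%


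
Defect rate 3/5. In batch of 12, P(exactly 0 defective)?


Binomial: P(X=0) = C(12,0)×p^0×(1-p)^12
= 1 × 1 × 4096/244140625 = 4096/244140625

P(X=0) = 4096/244140625 ≈ 0.00%


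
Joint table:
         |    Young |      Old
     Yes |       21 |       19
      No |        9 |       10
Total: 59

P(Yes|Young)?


P(Yes|Young) = 21/(21+9) = 21/30 = 7/10

P = 7/10 ≈ 70.00%


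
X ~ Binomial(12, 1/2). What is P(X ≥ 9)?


P(X ≥ 9) = Σ P(X=i) for i=9..12
P(X=9) = 55/1024
P(X=10) = 33/2048
P(X=11) = 3/1024
P(X=12) = 1/4096
Sum = 299/4096

P(X ≥ 9) = 299/4096 ≈ 7.30%


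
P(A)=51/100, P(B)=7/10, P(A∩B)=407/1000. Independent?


P(A)×P(B) = 357/1000
P(A∩B) = 407/1000
Not equal → NOT independent

No, not independent


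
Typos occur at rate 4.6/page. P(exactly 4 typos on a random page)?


Poisson(λ=4.6): P(X=4) = e^(-λ)×λ^k/k!
= e^(-4.6) × 4.6^4 / 4!
≈ 0.01005183574 × 447.7456 / 24 ≈ 0.187528

P(X=4) ≈ 0.187528 ≈ 18.75%


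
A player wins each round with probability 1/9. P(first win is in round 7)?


Geometric: P(X=7) = (1-p)^(k-1)×p = (8/9)^6×1/9 = 262144/4782969

P(X=7) = 262144/4782969 ≈ 5.48%


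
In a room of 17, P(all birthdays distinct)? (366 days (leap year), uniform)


P(all different) = Π(366-i)/366 for i=0..16
= (366/366)×(365/366)×...×(350/366)
= 0.685712

P ≈ 0.6857 ≈ 68.57%


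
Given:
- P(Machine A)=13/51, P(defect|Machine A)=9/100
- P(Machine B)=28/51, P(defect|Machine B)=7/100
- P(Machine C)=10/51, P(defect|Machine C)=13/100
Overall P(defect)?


P(B) = Σ P(B|Aᵢ)×P(Aᵢ)
  9/100×13/51 = 39/1700
  7/100×28/51 = 49/1275
  13/100×10/51 = 13/510
Sum = 443/5100

P(defect) = 443/5100 ≈ 8.69%


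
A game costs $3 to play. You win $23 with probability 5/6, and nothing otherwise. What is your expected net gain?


E[gain] = (23-3)×5/6 + (-3)×1/6
= 50/3 - 1/2 = 97/6

Expected net gain = $97/6 ≈ $16.17


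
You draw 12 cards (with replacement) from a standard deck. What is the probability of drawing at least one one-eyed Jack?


P(not a one-eyed Jack) = 50/52 = 25/26
P(none in 12 draws) = (25/26)^12 = 59604644775390625/95428956661682176
P(≥1 one-eyed Jack) = 1 - 59604644775390625/95428956661682176 = 35824311886291551/95428956661682176

P = 35824311886291551/95428956661682176 ≈ 37.54%


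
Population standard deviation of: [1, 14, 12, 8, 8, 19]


Mean = 62/6 = 31/3
  (1-31/3)²=784/9
  (14-31/3)²=121/9
  (12-31/3)²=25/9
  (8-31/3)²=49/9
  (8-31/3)²=49/9
  (19-31/3)²=676/9
Σ(x-μ)² = 568/3
σ² = (568/3)/6 = 284/9

σ = √(284/9) ≈ 5.6174


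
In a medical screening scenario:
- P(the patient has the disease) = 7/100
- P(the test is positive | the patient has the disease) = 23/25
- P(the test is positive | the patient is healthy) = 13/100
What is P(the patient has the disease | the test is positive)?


Using Bayes' theorem:
P(A|B) = P(B|A)·P(A) / P(B)

P(the test is positive) = 23/25 × 7/100 + 13/100 × 93/100
= 161/2500 + 1209/10000 = 1853/10000

P(the patient has the disease|the test is positive) = (161/2500) / (1853/10000) = 644/1853

P(the patient has the disease|the test is positive) = 644/1853 ≈ 34.75%


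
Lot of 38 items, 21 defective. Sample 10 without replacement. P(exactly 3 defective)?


Hypergeometric: C(21,3)×C(17,7)/C(38,10)
= 1330×19448/472733756 = 1820/33263

P(X=3) = 1820/33263 ≈ 5.47%


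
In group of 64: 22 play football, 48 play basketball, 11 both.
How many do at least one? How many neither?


|A∪B| = 22+48-11 = 59
Neither = 64-59 = 5

At least one: 59; Neither: 5


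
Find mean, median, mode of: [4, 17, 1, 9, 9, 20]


Sorted: [1, 4, 9, 9, 17, 20]
Mean = 60/6 = 10
Median = 9
Freq: {4: 1, 17: 1, 1: 1, 9: 2, 20: 1}
Mode: [9]

Mean=10, Median=9, Mode=9


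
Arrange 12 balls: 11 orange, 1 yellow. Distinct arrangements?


12!/(11!×1!) = 12

12


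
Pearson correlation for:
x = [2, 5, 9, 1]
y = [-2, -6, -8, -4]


n=4, Σx=17, Σy=-20, Σxy=-110, Σx²=111, Σy²=120
r = (4×(-110) - 17×(-20))/√((4×111 - 17²)(4×120 - (-20)²))
= -100/√(155×80) = -100/√12400 ≈ -100/111.3553 ≈ -0.8980

r ≈ -0.8980


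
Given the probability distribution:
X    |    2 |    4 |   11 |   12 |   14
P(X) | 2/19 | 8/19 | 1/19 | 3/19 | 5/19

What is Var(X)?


E[X] = 153/19
E[X²] = 1669/19
Var(X) = E[X²] - (E[X])² = 1669/19 - 23409/361 = 8302/361

Var(X) = 8302/361 ≈ 22.9972


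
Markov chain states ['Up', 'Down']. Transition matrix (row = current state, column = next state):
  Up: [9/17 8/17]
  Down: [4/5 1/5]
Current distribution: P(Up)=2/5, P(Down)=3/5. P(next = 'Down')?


P(next=Down) = Σᵢ P(now=i)×P(i→Down)
= 2/5×8/17 + 3/5×1/5
= 16/85 + 3/25 = 131/425

P = 131/425 ≈ 0.3082


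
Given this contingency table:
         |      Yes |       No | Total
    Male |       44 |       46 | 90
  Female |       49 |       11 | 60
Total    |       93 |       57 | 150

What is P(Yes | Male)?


P(Yes | Male) = 44/(44+46) = 44/90 = 22/45

P(Yes|Male) = 22/45 ≈ 48.89%


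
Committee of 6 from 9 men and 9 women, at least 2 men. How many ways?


Count by #men:
  2M,4W: C(9,2)×C(9,4)=4536
  3M,3W: C(9,3)×C(9,3)=7056
  4M,2W: C(9,4)×C(9,2)=4536
  5M,1W: C(9,5)×C(9,1)=1134
  6M,0W: C(9,6)×C(9,0)=84
Total = 17346

17346


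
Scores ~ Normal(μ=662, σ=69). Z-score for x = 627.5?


z = (x - μ)/σ = (627.5 - 662)/69 = -0.5

z = -0.5


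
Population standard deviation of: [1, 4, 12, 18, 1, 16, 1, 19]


Mean = 72/8 = 9
  (1-9)²=64
  (4-9)²=25
  (12-9)²=9
  (18-9)²=81
  (1-9)²=64
  (16-9)²=49
  (1-9)²=64
  (19-9)²=100
Σ(x-μ)² = 456
σ² = 456/8 = 57

σ = √(57) ≈ 7.5498


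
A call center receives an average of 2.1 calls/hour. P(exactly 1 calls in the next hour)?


Poisson(λ=2.1): P(X=1) = e^(-λ)×λ^k/k!
= e^(-2.1) × 2.1^1 / 1!
≈ 0.1224564283 × 2.1 / 1 ≈ 0.257158

P(X=1) ≈ 0.257158 ≈ 25.72%


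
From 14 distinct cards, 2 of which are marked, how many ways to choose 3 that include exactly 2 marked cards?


Choose 2 of the 2 marked cards and 1 of the other 12 cards:
C(2,2)×C(12,1) = 1×12 = 12

12


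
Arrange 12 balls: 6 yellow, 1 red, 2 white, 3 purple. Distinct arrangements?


12!/(6!×1!×2!×3!) = 55440

55440


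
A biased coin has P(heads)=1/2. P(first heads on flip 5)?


Geometric: P(X=5) = (1-p)^(k-1)×p = (1/2)^4×1/2 = 1/32

P(X=5) = 1/32 ≈ 3.12%


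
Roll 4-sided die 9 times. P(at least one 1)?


P(no 1)^9 = (3/4)^9 = 19683/262144
P(≥1) = 1 - 19683/262144 = 242461/262144

P = 242461/262144 ≈ 92.49%


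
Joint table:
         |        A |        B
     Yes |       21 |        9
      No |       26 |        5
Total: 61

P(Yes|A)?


P(Yes|A) = 21/(21+26) = 21/47

P = 21/47 ≈ 44.68%


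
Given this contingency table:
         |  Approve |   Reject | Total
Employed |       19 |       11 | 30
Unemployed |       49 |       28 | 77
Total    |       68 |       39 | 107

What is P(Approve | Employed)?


P(Approve | Employed) = 19/(19+11) = 19/30

P(Approve|Employed) = 19/30 ≈ 63.33%


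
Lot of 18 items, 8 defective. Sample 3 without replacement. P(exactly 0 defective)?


Hypergeometric: C(8,0)×C(10,3)/C(18,3)
= 1×120/816 = 5/34

P(X=0) = 5/34 ≈ 14.71%


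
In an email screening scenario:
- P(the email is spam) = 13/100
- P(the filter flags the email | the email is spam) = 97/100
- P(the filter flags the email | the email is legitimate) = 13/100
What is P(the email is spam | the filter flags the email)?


Using Bayes' theorem:
P(A|B) = P(B|A)·P(A) / P(B)

P(the filter flags the email) = 97/100 × 13/100 + 13/100 × 87/100
= 1261/10000 + 1131/10000 = 299/1250

P(the email is spam|the filter flags the email) = (1261/10000) / (299/1250) = 97/184

P(the email is spam|the filter flags the email) = 97/184 ≈ 52.72%


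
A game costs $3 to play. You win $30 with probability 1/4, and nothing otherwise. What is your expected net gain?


E[gain] = (30-3)×1/4 + (-3)×3/4
= 27/4 - 9/4 = 9/2

Expected net gain = $9/2 ≈ $4.50


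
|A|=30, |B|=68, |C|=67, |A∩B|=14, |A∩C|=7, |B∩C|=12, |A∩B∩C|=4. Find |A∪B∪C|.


|A∪B∪C| = 30+68+67-14-7-12+4 = 136

|A∪B∪C| = 136


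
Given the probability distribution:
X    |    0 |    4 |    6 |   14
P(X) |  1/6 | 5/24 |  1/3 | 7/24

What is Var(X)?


E[X] = 83/12
E[X²] = 145/2
Var(X) = E[X²] - (E[X])² = 145/2 - 6889/144 = 3551/144

Var(X) = 3551/144 ≈ 24.6597


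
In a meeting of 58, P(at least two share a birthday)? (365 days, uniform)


P(all different) = Π(365-i)/365 for i=0..57
= 0.008335
P(match) = 1 - 0.008335 = 0.991665

P ≈ 0.9917 ≈ 99.17%


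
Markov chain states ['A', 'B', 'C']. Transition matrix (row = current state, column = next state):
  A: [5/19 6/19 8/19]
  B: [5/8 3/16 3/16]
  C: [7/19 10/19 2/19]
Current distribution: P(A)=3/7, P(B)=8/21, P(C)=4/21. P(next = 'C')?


P(next=C) = Σᵢ P(now=i)×P(i→C)
= 3/7×8/19 + 8/21×3/16 + 4/21×2/19
= 24/133 + 1/14 + 8/399 = 31/114

P = 31/114 ≈ 0.2719


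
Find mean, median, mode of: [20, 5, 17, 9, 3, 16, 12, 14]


Sorted: [3, 5, 9, 12, 14, 16, 17, 20]
Mean = 96/8 = 12
Median = 13
Freq: {20: 1, 5: 1, 17: 1, 9: 1, 3: 1, 16: 1, 12: 1, 14: 1}
Mode: No mode

Mean=12, Median=13, Mode=No mode


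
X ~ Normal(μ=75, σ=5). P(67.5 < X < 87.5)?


z₁=(67.5-75)/5=-1.5, z₂=(87.5-75)/5=2.5
P = Φ(2.5) - Φ(-1.5) = 0.993790 - 0.066807 = 0.926983 ≈ 0.9270

P(67.5 < X < 87.5) ≈ 0.9270


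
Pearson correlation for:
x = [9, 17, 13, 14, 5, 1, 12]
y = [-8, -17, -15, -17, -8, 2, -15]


n=7, Σx=71, Σy=-78, Σxy=-1012, Σx²=905, Σy²=1160
r = (7×(-1012) - 71×(-78))/√((7×905 - 71²)(7×1160 - (-78)²))
= -1546/√(1294×2036) = -1546/√2634584 ≈ -1546/1623.1402 ≈ -0.9525

r ≈ -0.9525


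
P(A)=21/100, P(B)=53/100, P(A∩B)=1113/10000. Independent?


P(A)×P(B) = 1113/10000
P(A∩B) = 1113/10000
Equal ✓ → Independent

Yes, independent


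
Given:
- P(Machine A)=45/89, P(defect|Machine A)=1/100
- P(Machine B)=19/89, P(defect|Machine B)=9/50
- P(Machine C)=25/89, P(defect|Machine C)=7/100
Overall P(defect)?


P(B) = Σ P(B|Aᵢ)×P(Aᵢ)
  1/100×45/89 = 9/1780
  9/50×19/89 = 171/4450
  7/100×25/89 = 7/356
Sum = 281/4450

P(defect) = 281/4450 ≈ 6.31%


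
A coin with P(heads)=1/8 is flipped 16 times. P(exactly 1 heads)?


Binomial: P(X=1) = C(16,1)×p^1×(1-p)^15
= 16 × 1/8 × 4747561509943/35184372088832 = 4747561509943/17592186044416

P(X=1) = 4747561509943/17592186044416 ≈ 26.99%


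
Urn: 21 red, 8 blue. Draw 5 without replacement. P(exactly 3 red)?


Hypergeometric: C(21,3)×C(8,2)/C(29,5)
= 1330×28/118755 = 1064/3393

P(X=3) = 1064/3393 ≈ 31.36%


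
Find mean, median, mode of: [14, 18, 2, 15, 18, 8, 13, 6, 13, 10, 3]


Sorted: [2, 3, 6, 8, 10, 13, 13, 14, 15, 18, 18]
Mean = 120/11
Median = 13
Freq: {14: 1, 18: 2, 2: 1, 15: 1, 8: 1, 13: 2, 6: 1, 10: 1, 3: 1}
Mode: [13, 18]

Mean=120/11, Median=13, Mode=[13, 18]


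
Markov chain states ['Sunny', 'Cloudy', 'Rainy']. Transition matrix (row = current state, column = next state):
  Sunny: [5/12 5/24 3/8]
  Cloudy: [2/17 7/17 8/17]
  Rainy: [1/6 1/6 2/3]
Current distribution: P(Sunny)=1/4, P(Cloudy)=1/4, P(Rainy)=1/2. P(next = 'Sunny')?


P(next=Sunny) = Σᵢ P(now=i)×P(i→Sunny)
= 1/4×5/12 + 1/4×2/17 + 1/2×1/6
= 5/48 + 1/34 + 1/12 = 59/272

P = 59/272 ≈ 0.2169


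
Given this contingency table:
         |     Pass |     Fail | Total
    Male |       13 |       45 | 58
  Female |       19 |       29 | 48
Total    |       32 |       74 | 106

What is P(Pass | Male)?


P(Pass | Male) = 13/(13+45) = 13/58

P(Pass|Male) = 13/58 ≈ 22.41%


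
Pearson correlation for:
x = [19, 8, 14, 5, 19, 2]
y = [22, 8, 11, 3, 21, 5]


n=6, Σx=67, Σy=70, Σxy=1060, Σx²=1011, Σy²=1144
r = (6×1060 - 67×70)/√((6×1011 - 67²)(6×1144 - 70²))
= 1670/√(1577×1964) = 1670/√3097228 ≈ 1670/1759.8943 ≈ 0.9489

r ≈ 0.9489


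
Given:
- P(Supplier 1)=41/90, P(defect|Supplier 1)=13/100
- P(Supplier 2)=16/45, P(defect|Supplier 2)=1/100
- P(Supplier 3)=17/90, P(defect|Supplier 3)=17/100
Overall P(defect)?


P(B) = Σ P(B|Aᵢ)×P(Aᵢ)
  13/100×41/90 = 533/9000
  1/100×16/45 = 4/1125
  17/100×17/90 = 289/9000
Sum = 427/4500

P(defect) = 427/4500 ≈ 9.49%


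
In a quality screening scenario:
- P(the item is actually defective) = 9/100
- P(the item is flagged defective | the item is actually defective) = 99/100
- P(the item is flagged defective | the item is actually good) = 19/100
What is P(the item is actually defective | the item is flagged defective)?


Using Bayes' theorem:
P(A|B) = P(B|A)·P(A) / P(B)

P(the item is flagged defective) = 99/100 × 9/100 + 19/100 × 91/100
= 891/10000 + 1729/10000 = 131/500

P(the item is actually defective|the item is flagged defective) = (891/10000) / (131/500) = 891/2620

P(the item is actually defective|the item is flagged defective) = 891/2620 ≈ 34.01%


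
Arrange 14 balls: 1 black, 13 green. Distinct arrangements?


14!/(1!×13!) = 14

14


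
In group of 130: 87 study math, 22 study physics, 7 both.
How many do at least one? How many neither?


|A∪B| = 87+22-7 = 102
Neither = 130-102 = 28

At least one: 102; Neither: 28


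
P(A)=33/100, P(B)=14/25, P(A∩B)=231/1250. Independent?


P(A)×P(B) = 231/1250
P(A∩B) = 231/1250
Equal ✓ → Independent

Yes, independent


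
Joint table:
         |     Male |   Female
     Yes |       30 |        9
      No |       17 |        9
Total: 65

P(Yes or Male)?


P(Yes∨Male) = P(Yes) + P(Male) - P(Yes∧Male)
= (39 + 47 - 30)/65 = 56/65

P = 56/65 ≈ 86.15%


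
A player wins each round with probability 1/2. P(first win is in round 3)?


Geometric: P(X=3) = (1-p)^(k-1)×p = (1/2)^2×1/2 = 1/8

P(X=3) = 1/8 ≈ 12.50%


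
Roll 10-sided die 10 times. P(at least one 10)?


P(no 10)^10 = (9/10)^10 = 3486784401/10000000000
P(≥1) = 1 - 3486784401/10000000000 = 6513215599/10000000000

P = 6513215599/10000000000 ≈ 65.13%


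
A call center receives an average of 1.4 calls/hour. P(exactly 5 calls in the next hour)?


Poisson(λ=1.4): P(X=5) = e^(-λ)×λ^k/k!
= e^(-1.4) × 1.4^5 / 5!
≈ 0.2465969639 × 5.37824 / 120 ≈ 0.011052

P(X=5) ≈ 0.011052 ≈ 1.11%


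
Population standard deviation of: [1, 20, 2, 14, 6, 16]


Mean = 59/6
  (1-59/6)²=2809/36
  (20-59/6)²=3721/36
  (2-59/6)²=2209/36
  (14-59/6)²=625/36
  (6-59/6)²=529/36
  (16-59/6)²=1369/36
Σ(x-μ)² = 1877/6
σ² = (1877/6)/6 = 1877/36

σ = √(1877/36) ≈ 7.2207


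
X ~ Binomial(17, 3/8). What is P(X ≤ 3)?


P(X ≤ 3) = Σ P(X=i) for i=0..3
P(X=0) = 762939453125/2251799813685248
P(X=1) = 7781982421875/2251799813685248
P(X=2) = 4669189453125/281474976710656
P(X=3) = 14007568359375/281474976710656
Sum = 19744873046875/281474976710656

P(X ≤ 3) = 19744873046875/281474976710656 ≈ 7.01%


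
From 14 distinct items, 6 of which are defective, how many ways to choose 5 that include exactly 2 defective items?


Choose 2 of the 6 defective items and 3 of the other 8 items:
C(6,2)×C(8,3) = 15×56 = 840

840


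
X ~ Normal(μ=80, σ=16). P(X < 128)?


z = (128-80)/16 = 3.0
P(Z < 3.0) = 0.9987

P(X < 128) ≈ 0.9987


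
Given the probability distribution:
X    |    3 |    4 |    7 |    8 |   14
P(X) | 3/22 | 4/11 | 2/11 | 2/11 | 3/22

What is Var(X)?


E[X] = 13/2
E[X²] = 1195/22
Var(X) = E[X²] - (E[X])² = 1195/22 - 169/4 = 531/44

Var(X) = 531/44 ≈ 12.0682


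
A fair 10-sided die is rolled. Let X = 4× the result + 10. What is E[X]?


E[die] = (1+10)/2 = 11/2
E[X] = 4×11/2 + 10 = 32

E[X] = 32


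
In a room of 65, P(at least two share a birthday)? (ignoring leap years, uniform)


P(all different) = Π(365-i)/365 for i=0..64
= 0.002317
P(match) = 1 - 0.002317 = 0.997683

P ≈ 0.9977 ≈ 99.77%


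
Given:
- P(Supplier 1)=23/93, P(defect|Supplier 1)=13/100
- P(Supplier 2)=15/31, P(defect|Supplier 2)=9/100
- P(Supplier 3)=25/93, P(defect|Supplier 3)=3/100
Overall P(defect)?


P(B) = Σ P(B|Aᵢ)×P(Aᵢ)
  13/100×23/93 = 299/9300
  9/100×15/31 = 27/620
  3/100×25/93 = 1/124
Sum = 779/9300

P(defect) = 779/9300 ≈ 8.38%


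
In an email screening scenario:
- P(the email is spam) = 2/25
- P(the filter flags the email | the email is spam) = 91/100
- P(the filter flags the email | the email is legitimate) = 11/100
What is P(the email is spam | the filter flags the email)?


Using Bayes' theorem:
P(A|B) = P(B|A)·P(A) / P(B)

P(the filter flags the email) = 91/100 × 2/25 + 11/100 × 23/25
= 91/1250 + 253/2500 = 87/500

P(the email is spam|the filter flags the email) = (91/1250) / (87/500) = 182/435

P(the email is spam|the filter flags the email) = 182/435 ≈ 41.84%


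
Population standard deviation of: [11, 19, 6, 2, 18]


Mean = 56/5
  (11-56/5)²=1/25
  (19-56/5)²=1521/25
  (6-56/5)²=676/25
  (2-56/5)²=2116/25
  (18-56/5)²=1156/25
Σ(x-μ)² = 1094/5
σ² = (1094/5)/5 = 1094/25

σ = √(1094/25) ≈ 6.6151


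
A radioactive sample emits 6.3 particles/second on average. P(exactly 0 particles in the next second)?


Poisson(λ=6.3): P(X=0) = e^(-λ)×λ^k/k!
= e^(-6.3) × 6.3^0 / 0!
≈ 0.001836304777 × 1 / 1 ≈ 0.001836

P(X=0) ≈ 0.001836 ≈ 0.18%


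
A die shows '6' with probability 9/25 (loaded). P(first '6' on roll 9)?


Geometric: P(X=9) = (1-p)^(k-1)×p = (16/25)^8×9/25 = 38654705664/3814697265625

P(X=9) = 38654705664/3814697265625 ≈ 1.01%


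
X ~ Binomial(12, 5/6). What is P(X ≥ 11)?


P(X ≥ 11) = Σ P(X=i) for i=11..12
P(X=11) = 48828125/181398528
P(X=12) = 244140625/2176782336
Sum = 830078125/2176782336

P(X ≥ 11) = 830078125/2176782336 ≈ 38.13%


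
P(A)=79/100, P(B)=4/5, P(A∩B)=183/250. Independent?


P(A)×P(B) = 79/125
P(A∩B) = 183/250
Not equal → NOT independent

No, not independent


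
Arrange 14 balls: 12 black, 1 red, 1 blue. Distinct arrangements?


14!/(12!×1!×1!) = 182

182


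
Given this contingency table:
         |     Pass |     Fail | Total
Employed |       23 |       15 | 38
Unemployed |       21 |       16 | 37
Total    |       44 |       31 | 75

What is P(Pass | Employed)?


P(Pass | Employed) = 23/(23+15) = 23/38

P(Pass|Employed) = 23/38 ≈ 60.53%


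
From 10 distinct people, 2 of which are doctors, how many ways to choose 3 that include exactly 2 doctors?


Choose 2 of the 2 doctors and 1 of the other 8 people:
C(2,2)×C(8,1) = 1×8 = 8

8


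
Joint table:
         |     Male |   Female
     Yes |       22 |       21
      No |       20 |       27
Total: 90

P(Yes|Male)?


P(Yes|Male) = 22/(22+20) = 22/42 = 11/21

P = 11/21 ≈ 52.38%


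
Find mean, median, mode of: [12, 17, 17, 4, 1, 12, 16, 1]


Sorted: [1, 1, 4, 12, 12, 16, 17, 17]
Mean = 80/8 = 10
Median = 12
Freq: {12: 2, 17: 2, 4: 1, 1: 2, 16: 1}
Mode: [1, 12, 17]

Mean=10, Median=12, Mode=[1, 12, 17]


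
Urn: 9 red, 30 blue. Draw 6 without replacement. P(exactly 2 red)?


Hypergeometric: C(9,2)×C(30,4)/C(39,6)
= 36×27405/3262623 = 46980/155363

P(X=2) = 46980/155363 ≈ 30.24%


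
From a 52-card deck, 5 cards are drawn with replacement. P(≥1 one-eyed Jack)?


P(not a one-eyed Jack) = 50/52 = 25/26
P(none in 5 draws) = (25/26)^5 = 9765625/11881376
P(≥1 one-eyed Jack) = 1 - 9765625/11881376 = 2115751/11881376

P = 2115751/11881376 ≈ 17.81%


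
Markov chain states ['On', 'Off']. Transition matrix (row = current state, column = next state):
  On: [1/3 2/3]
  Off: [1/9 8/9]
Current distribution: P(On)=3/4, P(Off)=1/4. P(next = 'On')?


P(next=On) = Σᵢ P(now=i)×P(i→On)
= 3/4×1/3 + 1/4×1/9
= 1/4 + 1/36 = 5/18

P = 5/18 ≈ 0.2778


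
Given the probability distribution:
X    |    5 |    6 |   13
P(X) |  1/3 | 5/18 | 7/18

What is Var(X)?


E[X] = 151/18
E[X²] = 1513/18
Var(X) = E[X²] - (E[X])² = 1513/18 - 22801/324 = 4433/324

Var(X) = 4433/324 ≈ 13.6821


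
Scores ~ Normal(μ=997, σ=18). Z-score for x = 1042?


z = (x - μ)/σ = (1042 - 997)/18 = 2.5

z = 2.5


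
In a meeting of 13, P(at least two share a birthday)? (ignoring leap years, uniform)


P(all different) = Π(365-i)/365 for i=0..12
= 0.805590
P(match) = 1 - 0.805590 = 0.194410

P ≈ 0.1944 ≈ 19.44%


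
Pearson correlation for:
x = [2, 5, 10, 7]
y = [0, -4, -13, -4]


n=4, Σx=24, Σy=-21, Σxy=-178, Σx²=178, Σy²=201
r = (4×(-178) - 24×(-21))/√((4×178 - 24²)(4×201 - (-21)²))
= -208/√(136×363) = -208/√49368 ≈ -208/222.1891 ≈ -0.9361

r ≈ -0.9361
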